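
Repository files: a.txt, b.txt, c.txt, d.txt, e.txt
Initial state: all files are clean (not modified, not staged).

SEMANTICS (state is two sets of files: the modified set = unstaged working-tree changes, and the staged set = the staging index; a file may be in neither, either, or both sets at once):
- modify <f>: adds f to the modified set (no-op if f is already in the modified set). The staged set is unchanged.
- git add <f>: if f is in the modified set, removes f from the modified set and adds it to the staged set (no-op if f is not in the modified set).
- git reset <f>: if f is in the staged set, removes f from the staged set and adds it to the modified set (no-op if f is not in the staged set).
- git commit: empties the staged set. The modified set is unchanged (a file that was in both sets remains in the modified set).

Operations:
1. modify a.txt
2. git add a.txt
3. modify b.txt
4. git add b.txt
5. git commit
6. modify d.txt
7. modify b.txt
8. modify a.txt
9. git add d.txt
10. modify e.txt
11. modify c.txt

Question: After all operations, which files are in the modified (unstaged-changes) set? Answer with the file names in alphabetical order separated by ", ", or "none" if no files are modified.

Answer: a.txt, b.txt, c.txt, e.txt

Derivation:
After op 1 (modify a.txt): modified={a.txt} staged={none}
After op 2 (git add a.txt): modified={none} staged={a.txt}
After op 3 (modify b.txt): modified={b.txt} staged={a.txt}
After op 4 (git add b.txt): modified={none} staged={a.txt, b.txt}
After op 5 (git commit): modified={none} staged={none}
After op 6 (modify d.txt): modified={d.txt} staged={none}
After op 7 (modify b.txt): modified={b.txt, d.txt} staged={none}
After op 8 (modify a.txt): modified={a.txt, b.txt, d.txt} staged={none}
After op 9 (git add d.txt): modified={a.txt, b.txt} staged={d.txt}
After op 10 (modify e.txt): modified={a.txt, b.txt, e.txt} staged={d.txt}
After op 11 (modify c.txt): modified={a.txt, b.txt, c.txt, e.txt} staged={d.txt}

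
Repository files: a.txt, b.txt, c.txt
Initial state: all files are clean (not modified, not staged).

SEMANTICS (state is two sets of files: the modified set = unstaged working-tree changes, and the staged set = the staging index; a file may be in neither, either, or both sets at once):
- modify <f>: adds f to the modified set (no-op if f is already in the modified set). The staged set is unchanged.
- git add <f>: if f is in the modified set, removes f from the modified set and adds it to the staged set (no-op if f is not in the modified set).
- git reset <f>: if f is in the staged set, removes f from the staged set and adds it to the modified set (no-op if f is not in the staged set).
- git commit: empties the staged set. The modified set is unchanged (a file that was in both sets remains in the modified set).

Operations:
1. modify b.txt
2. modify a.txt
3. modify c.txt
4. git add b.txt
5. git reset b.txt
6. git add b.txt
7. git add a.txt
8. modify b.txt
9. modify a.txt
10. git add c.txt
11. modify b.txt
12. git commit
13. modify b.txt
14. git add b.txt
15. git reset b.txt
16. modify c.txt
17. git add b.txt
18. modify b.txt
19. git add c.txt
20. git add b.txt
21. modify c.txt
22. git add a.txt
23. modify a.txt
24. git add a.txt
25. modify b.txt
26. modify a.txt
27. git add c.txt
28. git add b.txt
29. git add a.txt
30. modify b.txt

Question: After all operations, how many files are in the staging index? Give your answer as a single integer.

After op 1 (modify b.txt): modified={b.txt} staged={none}
After op 2 (modify a.txt): modified={a.txt, b.txt} staged={none}
After op 3 (modify c.txt): modified={a.txt, b.txt, c.txt} staged={none}
After op 4 (git add b.txt): modified={a.txt, c.txt} staged={b.txt}
After op 5 (git reset b.txt): modified={a.txt, b.txt, c.txt} staged={none}
After op 6 (git add b.txt): modified={a.txt, c.txt} staged={b.txt}
After op 7 (git add a.txt): modified={c.txt} staged={a.txt, b.txt}
After op 8 (modify b.txt): modified={b.txt, c.txt} staged={a.txt, b.txt}
After op 9 (modify a.txt): modified={a.txt, b.txt, c.txt} staged={a.txt, b.txt}
After op 10 (git add c.txt): modified={a.txt, b.txt} staged={a.txt, b.txt, c.txt}
After op 11 (modify b.txt): modified={a.txt, b.txt} staged={a.txt, b.txt, c.txt}
After op 12 (git commit): modified={a.txt, b.txt} staged={none}
After op 13 (modify b.txt): modified={a.txt, b.txt} staged={none}
After op 14 (git add b.txt): modified={a.txt} staged={b.txt}
After op 15 (git reset b.txt): modified={a.txt, b.txt} staged={none}
After op 16 (modify c.txt): modified={a.txt, b.txt, c.txt} staged={none}
After op 17 (git add b.txt): modified={a.txt, c.txt} staged={b.txt}
After op 18 (modify b.txt): modified={a.txt, b.txt, c.txt} staged={b.txt}
After op 19 (git add c.txt): modified={a.txt, b.txt} staged={b.txt, c.txt}
After op 20 (git add b.txt): modified={a.txt} staged={b.txt, c.txt}
After op 21 (modify c.txt): modified={a.txt, c.txt} staged={b.txt, c.txt}
After op 22 (git add a.txt): modified={c.txt} staged={a.txt, b.txt, c.txt}
After op 23 (modify a.txt): modified={a.txt, c.txt} staged={a.txt, b.txt, c.txt}
After op 24 (git add a.txt): modified={c.txt} staged={a.txt, b.txt, c.txt}
After op 25 (modify b.txt): modified={b.txt, c.txt} staged={a.txt, b.txt, c.txt}
After op 26 (modify a.txt): modified={a.txt, b.txt, c.txt} staged={a.txt, b.txt, c.txt}
After op 27 (git add c.txt): modified={a.txt, b.txt} staged={a.txt, b.txt, c.txt}
After op 28 (git add b.txt): modified={a.txt} staged={a.txt, b.txt, c.txt}
After op 29 (git add a.txt): modified={none} staged={a.txt, b.txt, c.txt}
After op 30 (modify b.txt): modified={b.txt} staged={a.txt, b.txt, c.txt}
Final staged set: {a.txt, b.txt, c.txt} -> count=3

Answer: 3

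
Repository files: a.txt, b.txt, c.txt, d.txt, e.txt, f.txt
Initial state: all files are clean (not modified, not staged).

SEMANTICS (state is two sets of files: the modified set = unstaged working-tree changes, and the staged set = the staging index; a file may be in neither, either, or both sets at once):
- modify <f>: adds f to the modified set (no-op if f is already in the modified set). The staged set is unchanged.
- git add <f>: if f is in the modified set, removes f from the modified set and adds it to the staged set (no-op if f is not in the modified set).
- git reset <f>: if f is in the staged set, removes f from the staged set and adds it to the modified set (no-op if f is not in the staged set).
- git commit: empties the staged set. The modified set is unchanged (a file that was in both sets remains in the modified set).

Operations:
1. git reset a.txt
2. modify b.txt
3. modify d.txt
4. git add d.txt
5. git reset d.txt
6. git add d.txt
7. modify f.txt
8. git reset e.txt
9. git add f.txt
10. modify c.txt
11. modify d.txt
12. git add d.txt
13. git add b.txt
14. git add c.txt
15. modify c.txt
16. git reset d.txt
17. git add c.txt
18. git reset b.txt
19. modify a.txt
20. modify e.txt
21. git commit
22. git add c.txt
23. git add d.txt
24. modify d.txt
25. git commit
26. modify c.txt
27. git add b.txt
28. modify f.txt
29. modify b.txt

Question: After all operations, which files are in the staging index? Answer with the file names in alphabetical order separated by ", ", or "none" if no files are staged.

After op 1 (git reset a.txt): modified={none} staged={none}
After op 2 (modify b.txt): modified={b.txt} staged={none}
After op 3 (modify d.txt): modified={b.txt, d.txt} staged={none}
After op 4 (git add d.txt): modified={b.txt} staged={d.txt}
After op 5 (git reset d.txt): modified={b.txt, d.txt} staged={none}
After op 6 (git add d.txt): modified={b.txt} staged={d.txt}
After op 7 (modify f.txt): modified={b.txt, f.txt} staged={d.txt}
After op 8 (git reset e.txt): modified={b.txt, f.txt} staged={d.txt}
After op 9 (git add f.txt): modified={b.txt} staged={d.txt, f.txt}
After op 10 (modify c.txt): modified={b.txt, c.txt} staged={d.txt, f.txt}
After op 11 (modify d.txt): modified={b.txt, c.txt, d.txt} staged={d.txt, f.txt}
After op 12 (git add d.txt): modified={b.txt, c.txt} staged={d.txt, f.txt}
After op 13 (git add b.txt): modified={c.txt} staged={b.txt, d.txt, f.txt}
After op 14 (git add c.txt): modified={none} staged={b.txt, c.txt, d.txt, f.txt}
After op 15 (modify c.txt): modified={c.txt} staged={b.txt, c.txt, d.txt, f.txt}
After op 16 (git reset d.txt): modified={c.txt, d.txt} staged={b.txt, c.txt, f.txt}
After op 17 (git add c.txt): modified={d.txt} staged={b.txt, c.txt, f.txt}
After op 18 (git reset b.txt): modified={b.txt, d.txt} staged={c.txt, f.txt}
After op 19 (modify a.txt): modified={a.txt, b.txt, d.txt} staged={c.txt, f.txt}
After op 20 (modify e.txt): modified={a.txt, b.txt, d.txt, e.txt} staged={c.txt, f.txt}
After op 21 (git commit): modified={a.txt, b.txt, d.txt, e.txt} staged={none}
After op 22 (git add c.txt): modified={a.txt, b.txt, d.txt, e.txt} staged={none}
After op 23 (git add d.txt): modified={a.txt, b.txt, e.txt} staged={d.txt}
After op 24 (modify d.txt): modified={a.txt, b.txt, d.txt, e.txt} staged={d.txt}
After op 25 (git commit): modified={a.txt, b.txt, d.txt, e.txt} staged={none}
After op 26 (modify c.txt): modified={a.txt, b.txt, c.txt, d.txt, e.txt} staged={none}
After op 27 (git add b.txt): modified={a.txt, c.txt, d.txt, e.txt} staged={b.txt}
After op 28 (modify f.txt): modified={a.txt, c.txt, d.txt, e.txt, f.txt} staged={b.txt}
After op 29 (modify b.txt): modified={a.txt, b.txt, c.txt, d.txt, e.txt, f.txt} staged={b.txt}

Answer: b.txt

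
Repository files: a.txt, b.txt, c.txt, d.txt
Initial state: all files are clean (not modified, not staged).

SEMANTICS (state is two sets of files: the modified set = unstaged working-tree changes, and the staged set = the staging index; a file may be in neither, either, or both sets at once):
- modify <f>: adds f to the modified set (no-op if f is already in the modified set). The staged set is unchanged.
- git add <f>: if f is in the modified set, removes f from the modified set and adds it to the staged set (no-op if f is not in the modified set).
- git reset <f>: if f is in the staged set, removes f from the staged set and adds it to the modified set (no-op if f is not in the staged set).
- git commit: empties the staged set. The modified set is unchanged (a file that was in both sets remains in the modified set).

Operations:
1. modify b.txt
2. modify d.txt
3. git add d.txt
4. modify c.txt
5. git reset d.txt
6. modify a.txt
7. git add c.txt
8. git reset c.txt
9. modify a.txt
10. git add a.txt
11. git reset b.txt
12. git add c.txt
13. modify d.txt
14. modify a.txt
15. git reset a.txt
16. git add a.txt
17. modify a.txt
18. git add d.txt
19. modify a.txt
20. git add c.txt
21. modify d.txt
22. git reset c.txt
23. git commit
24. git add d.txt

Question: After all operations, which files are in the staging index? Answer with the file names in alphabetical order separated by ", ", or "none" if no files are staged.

After op 1 (modify b.txt): modified={b.txt} staged={none}
After op 2 (modify d.txt): modified={b.txt, d.txt} staged={none}
After op 3 (git add d.txt): modified={b.txt} staged={d.txt}
After op 4 (modify c.txt): modified={b.txt, c.txt} staged={d.txt}
After op 5 (git reset d.txt): modified={b.txt, c.txt, d.txt} staged={none}
After op 6 (modify a.txt): modified={a.txt, b.txt, c.txt, d.txt} staged={none}
After op 7 (git add c.txt): modified={a.txt, b.txt, d.txt} staged={c.txt}
After op 8 (git reset c.txt): modified={a.txt, b.txt, c.txt, d.txt} staged={none}
After op 9 (modify a.txt): modified={a.txt, b.txt, c.txt, d.txt} staged={none}
After op 10 (git add a.txt): modified={b.txt, c.txt, d.txt} staged={a.txt}
After op 11 (git reset b.txt): modified={b.txt, c.txt, d.txt} staged={a.txt}
After op 12 (git add c.txt): modified={b.txt, d.txt} staged={a.txt, c.txt}
After op 13 (modify d.txt): modified={b.txt, d.txt} staged={a.txt, c.txt}
After op 14 (modify a.txt): modified={a.txt, b.txt, d.txt} staged={a.txt, c.txt}
After op 15 (git reset a.txt): modified={a.txt, b.txt, d.txt} staged={c.txt}
After op 16 (git add a.txt): modified={b.txt, d.txt} staged={a.txt, c.txt}
After op 17 (modify a.txt): modified={a.txt, b.txt, d.txt} staged={a.txt, c.txt}
After op 18 (git add d.txt): modified={a.txt, b.txt} staged={a.txt, c.txt, d.txt}
After op 19 (modify a.txt): modified={a.txt, b.txt} staged={a.txt, c.txt, d.txt}
After op 20 (git add c.txt): modified={a.txt, b.txt} staged={a.txt, c.txt, d.txt}
After op 21 (modify d.txt): modified={a.txt, b.txt, d.txt} staged={a.txt, c.txt, d.txt}
After op 22 (git reset c.txt): modified={a.txt, b.txt, c.txt, d.txt} staged={a.txt, d.txt}
After op 23 (git commit): modified={a.txt, b.txt, c.txt, d.txt} staged={none}
After op 24 (git add d.txt): modified={a.txt, b.txt, c.txt} staged={d.txt}

Answer: d.txt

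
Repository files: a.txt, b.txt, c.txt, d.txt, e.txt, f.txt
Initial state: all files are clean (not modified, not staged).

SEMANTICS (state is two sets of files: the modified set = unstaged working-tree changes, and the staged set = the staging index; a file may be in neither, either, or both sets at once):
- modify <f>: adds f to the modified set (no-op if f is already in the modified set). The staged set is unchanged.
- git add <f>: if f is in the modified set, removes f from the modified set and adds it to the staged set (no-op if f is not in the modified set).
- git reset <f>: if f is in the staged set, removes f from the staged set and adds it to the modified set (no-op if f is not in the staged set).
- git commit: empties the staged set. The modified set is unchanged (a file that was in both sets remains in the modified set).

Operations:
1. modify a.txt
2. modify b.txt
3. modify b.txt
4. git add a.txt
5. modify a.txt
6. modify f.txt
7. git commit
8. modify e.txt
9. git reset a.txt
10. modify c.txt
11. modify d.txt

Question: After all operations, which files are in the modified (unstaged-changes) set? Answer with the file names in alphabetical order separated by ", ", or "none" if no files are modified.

After op 1 (modify a.txt): modified={a.txt} staged={none}
After op 2 (modify b.txt): modified={a.txt, b.txt} staged={none}
After op 3 (modify b.txt): modified={a.txt, b.txt} staged={none}
After op 4 (git add a.txt): modified={b.txt} staged={a.txt}
After op 5 (modify a.txt): modified={a.txt, b.txt} staged={a.txt}
After op 6 (modify f.txt): modified={a.txt, b.txt, f.txt} staged={a.txt}
After op 7 (git commit): modified={a.txt, b.txt, f.txt} staged={none}
After op 8 (modify e.txt): modified={a.txt, b.txt, e.txt, f.txt} staged={none}
After op 9 (git reset a.txt): modified={a.txt, b.txt, e.txt, f.txt} staged={none}
After op 10 (modify c.txt): modified={a.txt, b.txt, c.txt, e.txt, f.txt} staged={none}
After op 11 (modify d.txt): modified={a.txt, b.txt, c.txt, d.txt, e.txt, f.txt} staged={none}

Answer: a.txt, b.txt, c.txt, d.txt, e.txt, f.txt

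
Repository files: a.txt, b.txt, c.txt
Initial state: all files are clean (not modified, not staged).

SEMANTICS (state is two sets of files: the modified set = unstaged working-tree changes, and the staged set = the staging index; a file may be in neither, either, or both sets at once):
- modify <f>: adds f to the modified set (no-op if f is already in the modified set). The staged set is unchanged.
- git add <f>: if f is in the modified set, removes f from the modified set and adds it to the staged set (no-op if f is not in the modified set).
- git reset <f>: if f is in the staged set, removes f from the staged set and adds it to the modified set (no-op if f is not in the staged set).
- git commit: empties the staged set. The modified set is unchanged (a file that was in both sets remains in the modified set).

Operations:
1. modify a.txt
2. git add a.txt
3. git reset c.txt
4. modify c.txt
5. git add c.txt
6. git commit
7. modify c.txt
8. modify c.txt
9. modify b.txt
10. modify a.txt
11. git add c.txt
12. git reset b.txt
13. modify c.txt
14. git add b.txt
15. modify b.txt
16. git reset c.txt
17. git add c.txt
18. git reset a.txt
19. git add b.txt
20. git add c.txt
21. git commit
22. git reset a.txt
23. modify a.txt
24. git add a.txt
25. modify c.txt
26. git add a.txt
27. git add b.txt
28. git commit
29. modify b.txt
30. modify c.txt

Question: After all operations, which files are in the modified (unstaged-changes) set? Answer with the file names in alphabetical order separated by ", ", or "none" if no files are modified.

Answer: b.txt, c.txt

Derivation:
After op 1 (modify a.txt): modified={a.txt} staged={none}
After op 2 (git add a.txt): modified={none} staged={a.txt}
After op 3 (git reset c.txt): modified={none} staged={a.txt}
After op 4 (modify c.txt): modified={c.txt} staged={a.txt}
After op 5 (git add c.txt): modified={none} staged={a.txt, c.txt}
After op 6 (git commit): modified={none} staged={none}
After op 7 (modify c.txt): modified={c.txt} staged={none}
After op 8 (modify c.txt): modified={c.txt} staged={none}
After op 9 (modify b.txt): modified={b.txt, c.txt} staged={none}
After op 10 (modify a.txt): modified={a.txt, b.txt, c.txt} staged={none}
After op 11 (git add c.txt): modified={a.txt, b.txt} staged={c.txt}
After op 12 (git reset b.txt): modified={a.txt, b.txt} staged={c.txt}
After op 13 (modify c.txt): modified={a.txt, b.txt, c.txt} staged={c.txt}
After op 14 (git add b.txt): modified={a.txt, c.txt} staged={b.txt, c.txt}
After op 15 (modify b.txt): modified={a.txt, b.txt, c.txt} staged={b.txt, c.txt}
After op 16 (git reset c.txt): modified={a.txt, b.txt, c.txt} staged={b.txt}
After op 17 (git add c.txt): modified={a.txt, b.txt} staged={b.txt, c.txt}
After op 18 (git reset a.txt): modified={a.txt, b.txt} staged={b.txt, c.txt}
After op 19 (git add b.txt): modified={a.txt} staged={b.txt, c.txt}
After op 20 (git add c.txt): modified={a.txt} staged={b.txt, c.txt}
After op 21 (git commit): modified={a.txt} staged={none}
After op 22 (git reset a.txt): modified={a.txt} staged={none}
After op 23 (modify a.txt): modified={a.txt} staged={none}
After op 24 (git add a.txt): modified={none} staged={a.txt}
After op 25 (modify c.txt): modified={c.txt} staged={a.txt}
After op 26 (git add a.txt): modified={c.txt} staged={a.txt}
After op 27 (git add b.txt): modified={c.txt} staged={a.txt}
After op 28 (git commit): modified={c.txt} staged={none}
After op 29 (modify b.txt): modified={b.txt, c.txt} staged={none}
After op 30 (modify c.txt): modified={b.txt, c.txt} staged={none}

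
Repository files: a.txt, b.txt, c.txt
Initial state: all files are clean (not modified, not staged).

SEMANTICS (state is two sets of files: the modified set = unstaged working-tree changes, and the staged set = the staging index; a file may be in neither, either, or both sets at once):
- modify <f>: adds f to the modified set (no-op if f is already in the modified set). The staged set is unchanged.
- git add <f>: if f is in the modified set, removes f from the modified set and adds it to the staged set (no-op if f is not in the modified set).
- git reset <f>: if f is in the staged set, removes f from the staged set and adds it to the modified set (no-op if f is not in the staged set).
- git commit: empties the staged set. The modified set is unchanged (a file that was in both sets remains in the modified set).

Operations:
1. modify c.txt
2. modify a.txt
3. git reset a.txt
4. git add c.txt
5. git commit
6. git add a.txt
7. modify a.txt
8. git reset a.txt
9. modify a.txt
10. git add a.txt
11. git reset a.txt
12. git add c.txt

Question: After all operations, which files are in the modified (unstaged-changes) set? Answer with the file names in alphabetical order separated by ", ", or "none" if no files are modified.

Answer: a.txt

Derivation:
After op 1 (modify c.txt): modified={c.txt} staged={none}
After op 2 (modify a.txt): modified={a.txt, c.txt} staged={none}
After op 3 (git reset a.txt): modified={a.txt, c.txt} staged={none}
After op 4 (git add c.txt): modified={a.txt} staged={c.txt}
After op 5 (git commit): modified={a.txt} staged={none}
After op 6 (git add a.txt): modified={none} staged={a.txt}
After op 7 (modify a.txt): modified={a.txt} staged={a.txt}
After op 8 (git reset a.txt): modified={a.txt} staged={none}
After op 9 (modify a.txt): modified={a.txt} staged={none}
After op 10 (git add a.txt): modified={none} staged={a.txt}
After op 11 (git reset a.txt): modified={a.txt} staged={none}
After op 12 (git add c.txt): modified={a.txt} staged={none}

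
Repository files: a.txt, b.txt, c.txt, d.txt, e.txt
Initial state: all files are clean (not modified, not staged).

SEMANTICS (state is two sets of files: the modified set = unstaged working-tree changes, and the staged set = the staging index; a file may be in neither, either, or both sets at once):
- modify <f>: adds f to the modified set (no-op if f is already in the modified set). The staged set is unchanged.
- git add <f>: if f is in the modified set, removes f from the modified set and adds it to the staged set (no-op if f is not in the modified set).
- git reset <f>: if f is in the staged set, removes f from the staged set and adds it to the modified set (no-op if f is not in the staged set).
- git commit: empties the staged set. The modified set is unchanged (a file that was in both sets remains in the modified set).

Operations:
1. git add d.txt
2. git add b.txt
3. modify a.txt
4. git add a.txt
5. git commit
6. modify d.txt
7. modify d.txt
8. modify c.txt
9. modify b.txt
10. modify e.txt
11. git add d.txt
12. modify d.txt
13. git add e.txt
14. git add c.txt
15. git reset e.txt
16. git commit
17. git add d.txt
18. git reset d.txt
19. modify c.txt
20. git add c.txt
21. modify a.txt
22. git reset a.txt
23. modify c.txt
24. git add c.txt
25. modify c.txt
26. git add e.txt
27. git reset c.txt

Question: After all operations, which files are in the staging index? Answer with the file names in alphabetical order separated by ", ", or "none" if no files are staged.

After op 1 (git add d.txt): modified={none} staged={none}
After op 2 (git add b.txt): modified={none} staged={none}
After op 3 (modify a.txt): modified={a.txt} staged={none}
After op 4 (git add a.txt): modified={none} staged={a.txt}
After op 5 (git commit): modified={none} staged={none}
After op 6 (modify d.txt): modified={d.txt} staged={none}
After op 7 (modify d.txt): modified={d.txt} staged={none}
After op 8 (modify c.txt): modified={c.txt, d.txt} staged={none}
After op 9 (modify b.txt): modified={b.txt, c.txt, d.txt} staged={none}
After op 10 (modify e.txt): modified={b.txt, c.txt, d.txt, e.txt} staged={none}
After op 11 (git add d.txt): modified={b.txt, c.txt, e.txt} staged={d.txt}
After op 12 (modify d.txt): modified={b.txt, c.txt, d.txt, e.txt} staged={d.txt}
After op 13 (git add e.txt): modified={b.txt, c.txt, d.txt} staged={d.txt, e.txt}
After op 14 (git add c.txt): modified={b.txt, d.txt} staged={c.txt, d.txt, e.txt}
After op 15 (git reset e.txt): modified={b.txt, d.txt, e.txt} staged={c.txt, d.txt}
After op 16 (git commit): modified={b.txt, d.txt, e.txt} staged={none}
After op 17 (git add d.txt): modified={b.txt, e.txt} staged={d.txt}
After op 18 (git reset d.txt): modified={b.txt, d.txt, e.txt} staged={none}
After op 19 (modify c.txt): modified={b.txt, c.txt, d.txt, e.txt} staged={none}
After op 20 (git add c.txt): modified={b.txt, d.txt, e.txt} staged={c.txt}
After op 21 (modify a.txt): modified={a.txt, b.txt, d.txt, e.txt} staged={c.txt}
After op 22 (git reset a.txt): modified={a.txt, b.txt, d.txt, e.txt} staged={c.txt}
After op 23 (modify c.txt): modified={a.txt, b.txt, c.txt, d.txt, e.txt} staged={c.txt}
After op 24 (git add c.txt): modified={a.txt, b.txt, d.txt, e.txt} staged={c.txt}
After op 25 (modify c.txt): modified={a.txt, b.txt, c.txt, d.txt, e.txt} staged={c.txt}
After op 26 (git add e.txt): modified={a.txt, b.txt, c.txt, d.txt} staged={c.txt, e.txt}
After op 27 (git reset c.txt): modified={a.txt, b.txt, c.txt, d.txt} staged={e.txt}

Answer: e.txt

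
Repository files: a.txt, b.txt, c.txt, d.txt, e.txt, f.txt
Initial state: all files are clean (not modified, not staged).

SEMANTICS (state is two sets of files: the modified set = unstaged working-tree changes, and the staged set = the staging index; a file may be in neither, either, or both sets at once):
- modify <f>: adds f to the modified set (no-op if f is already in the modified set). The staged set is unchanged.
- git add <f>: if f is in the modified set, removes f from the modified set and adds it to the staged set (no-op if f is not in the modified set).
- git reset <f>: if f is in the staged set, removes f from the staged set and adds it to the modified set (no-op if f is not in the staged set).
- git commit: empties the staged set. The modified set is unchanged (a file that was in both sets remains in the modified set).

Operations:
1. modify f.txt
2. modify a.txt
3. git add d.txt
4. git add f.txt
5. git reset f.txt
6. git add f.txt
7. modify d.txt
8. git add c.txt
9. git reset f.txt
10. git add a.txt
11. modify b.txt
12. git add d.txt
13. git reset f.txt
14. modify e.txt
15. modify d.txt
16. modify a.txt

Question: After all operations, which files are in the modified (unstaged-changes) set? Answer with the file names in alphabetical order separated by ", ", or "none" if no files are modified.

Answer: a.txt, b.txt, d.txt, e.txt, f.txt

Derivation:
After op 1 (modify f.txt): modified={f.txt} staged={none}
After op 2 (modify a.txt): modified={a.txt, f.txt} staged={none}
After op 3 (git add d.txt): modified={a.txt, f.txt} staged={none}
After op 4 (git add f.txt): modified={a.txt} staged={f.txt}
After op 5 (git reset f.txt): modified={a.txt, f.txt} staged={none}
After op 6 (git add f.txt): modified={a.txt} staged={f.txt}
After op 7 (modify d.txt): modified={a.txt, d.txt} staged={f.txt}
After op 8 (git add c.txt): modified={a.txt, d.txt} staged={f.txt}
After op 9 (git reset f.txt): modified={a.txt, d.txt, f.txt} staged={none}
After op 10 (git add a.txt): modified={d.txt, f.txt} staged={a.txt}
After op 11 (modify b.txt): modified={b.txt, d.txt, f.txt} staged={a.txt}
After op 12 (git add d.txt): modified={b.txt, f.txt} staged={a.txt, d.txt}
After op 13 (git reset f.txt): modified={b.txt, f.txt} staged={a.txt, d.txt}
After op 14 (modify e.txt): modified={b.txt, e.txt, f.txt} staged={a.txt, d.txt}
After op 15 (modify d.txt): modified={b.txt, d.txt, e.txt, f.txt} staged={a.txt, d.txt}
After op 16 (modify a.txt): modified={a.txt, b.txt, d.txt, e.txt, f.txt} staged={a.txt, d.txt}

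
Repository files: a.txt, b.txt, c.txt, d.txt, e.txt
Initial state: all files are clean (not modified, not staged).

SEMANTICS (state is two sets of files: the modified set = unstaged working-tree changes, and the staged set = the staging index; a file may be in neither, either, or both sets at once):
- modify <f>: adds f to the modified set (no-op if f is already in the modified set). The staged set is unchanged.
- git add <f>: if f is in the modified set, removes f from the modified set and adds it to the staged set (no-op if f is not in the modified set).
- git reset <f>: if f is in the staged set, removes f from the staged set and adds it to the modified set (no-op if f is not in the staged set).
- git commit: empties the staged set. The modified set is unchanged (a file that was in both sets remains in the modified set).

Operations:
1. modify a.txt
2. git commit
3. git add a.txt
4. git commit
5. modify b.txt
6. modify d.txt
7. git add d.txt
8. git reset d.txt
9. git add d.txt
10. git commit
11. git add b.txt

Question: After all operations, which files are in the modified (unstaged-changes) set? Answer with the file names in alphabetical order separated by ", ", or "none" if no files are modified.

Answer: none

Derivation:
After op 1 (modify a.txt): modified={a.txt} staged={none}
After op 2 (git commit): modified={a.txt} staged={none}
After op 3 (git add a.txt): modified={none} staged={a.txt}
After op 4 (git commit): modified={none} staged={none}
After op 5 (modify b.txt): modified={b.txt} staged={none}
After op 6 (modify d.txt): modified={b.txt, d.txt} staged={none}
After op 7 (git add d.txt): modified={b.txt} staged={d.txt}
After op 8 (git reset d.txt): modified={b.txt, d.txt} staged={none}
After op 9 (git add d.txt): modified={b.txt} staged={d.txt}
After op 10 (git commit): modified={b.txt} staged={none}
After op 11 (git add b.txt): modified={none} staged={b.txt}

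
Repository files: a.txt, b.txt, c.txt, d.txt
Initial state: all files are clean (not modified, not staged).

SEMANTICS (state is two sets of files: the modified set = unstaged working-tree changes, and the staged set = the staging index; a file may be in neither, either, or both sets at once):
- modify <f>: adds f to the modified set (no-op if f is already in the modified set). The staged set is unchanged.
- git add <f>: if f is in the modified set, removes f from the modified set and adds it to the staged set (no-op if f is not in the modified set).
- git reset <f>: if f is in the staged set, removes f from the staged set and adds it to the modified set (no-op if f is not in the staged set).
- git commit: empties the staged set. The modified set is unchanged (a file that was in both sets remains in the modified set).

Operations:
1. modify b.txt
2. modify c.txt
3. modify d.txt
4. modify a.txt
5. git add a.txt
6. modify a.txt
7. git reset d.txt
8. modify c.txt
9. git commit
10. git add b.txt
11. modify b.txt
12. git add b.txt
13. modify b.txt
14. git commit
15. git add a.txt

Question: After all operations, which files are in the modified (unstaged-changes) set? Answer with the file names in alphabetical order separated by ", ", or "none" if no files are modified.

After op 1 (modify b.txt): modified={b.txt} staged={none}
After op 2 (modify c.txt): modified={b.txt, c.txt} staged={none}
After op 3 (modify d.txt): modified={b.txt, c.txt, d.txt} staged={none}
After op 4 (modify a.txt): modified={a.txt, b.txt, c.txt, d.txt} staged={none}
After op 5 (git add a.txt): modified={b.txt, c.txt, d.txt} staged={a.txt}
After op 6 (modify a.txt): modified={a.txt, b.txt, c.txt, d.txt} staged={a.txt}
After op 7 (git reset d.txt): modified={a.txt, b.txt, c.txt, d.txt} staged={a.txt}
After op 8 (modify c.txt): modified={a.txt, b.txt, c.txt, d.txt} staged={a.txt}
After op 9 (git commit): modified={a.txt, b.txt, c.txt, d.txt} staged={none}
After op 10 (git add b.txt): modified={a.txt, c.txt, d.txt} staged={b.txt}
After op 11 (modify b.txt): modified={a.txt, b.txt, c.txt, d.txt} staged={b.txt}
After op 12 (git add b.txt): modified={a.txt, c.txt, d.txt} staged={b.txt}
After op 13 (modify b.txt): modified={a.txt, b.txt, c.txt, d.txt} staged={b.txt}
After op 14 (git commit): modified={a.txt, b.txt, c.txt, d.txt} staged={none}
After op 15 (git add a.txt): modified={b.txt, c.txt, d.txt} staged={a.txt}

Answer: b.txt, c.txt, d.txt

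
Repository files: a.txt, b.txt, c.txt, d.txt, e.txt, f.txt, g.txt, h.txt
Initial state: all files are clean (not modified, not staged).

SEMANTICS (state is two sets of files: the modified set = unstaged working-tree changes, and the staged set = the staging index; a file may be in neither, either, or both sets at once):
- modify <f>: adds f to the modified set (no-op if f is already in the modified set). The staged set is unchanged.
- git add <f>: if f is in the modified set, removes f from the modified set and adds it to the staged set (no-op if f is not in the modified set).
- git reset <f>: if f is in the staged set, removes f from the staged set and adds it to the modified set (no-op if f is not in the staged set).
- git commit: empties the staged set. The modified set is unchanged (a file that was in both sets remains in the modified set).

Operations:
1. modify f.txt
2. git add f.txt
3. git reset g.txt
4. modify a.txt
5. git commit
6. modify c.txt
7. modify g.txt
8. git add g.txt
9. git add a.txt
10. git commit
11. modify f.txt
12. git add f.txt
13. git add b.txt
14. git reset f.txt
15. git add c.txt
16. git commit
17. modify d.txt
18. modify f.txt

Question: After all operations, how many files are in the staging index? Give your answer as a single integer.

Answer: 0

Derivation:
After op 1 (modify f.txt): modified={f.txt} staged={none}
After op 2 (git add f.txt): modified={none} staged={f.txt}
After op 3 (git reset g.txt): modified={none} staged={f.txt}
After op 4 (modify a.txt): modified={a.txt} staged={f.txt}
After op 5 (git commit): modified={a.txt} staged={none}
After op 6 (modify c.txt): modified={a.txt, c.txt} staged={none}
After op 7 (modify g.txt): modified={a.txt, c.txt, g.txt} staged={none}
After op 8 (git add g.txt): modified={a.txt, c.txt} staged={g.txt}
After op 9 (git add a.txt): modified={c.txt} staged={a.txt, g.txt}
After op 10 (git commit): modified={c.txt} staged={none}
After op 11 (modify f.txt): modified={c.txt, f.txt} staged={none}
After op 12 (git add f.txt): modified={c.txt} staged={f.txt}
After op 13 (git add b.txt): modified={c.txt} staged={f.txt}
After op 14 (git reset f.txt): modified={c.txt, f.txt} staged={none}
After op 15 (git add c.txt): modified={f.txt} staged={c.txt}
After op 16 (git commit): modified={f.txt} staged={none}
After op 17 (modify d.txt): modified={d.txt, f.txt} staged={none}
After op 18 (modify f.txt): modified={d.txt, f.txt} staged={none}
Final staged set: {none} -> count=0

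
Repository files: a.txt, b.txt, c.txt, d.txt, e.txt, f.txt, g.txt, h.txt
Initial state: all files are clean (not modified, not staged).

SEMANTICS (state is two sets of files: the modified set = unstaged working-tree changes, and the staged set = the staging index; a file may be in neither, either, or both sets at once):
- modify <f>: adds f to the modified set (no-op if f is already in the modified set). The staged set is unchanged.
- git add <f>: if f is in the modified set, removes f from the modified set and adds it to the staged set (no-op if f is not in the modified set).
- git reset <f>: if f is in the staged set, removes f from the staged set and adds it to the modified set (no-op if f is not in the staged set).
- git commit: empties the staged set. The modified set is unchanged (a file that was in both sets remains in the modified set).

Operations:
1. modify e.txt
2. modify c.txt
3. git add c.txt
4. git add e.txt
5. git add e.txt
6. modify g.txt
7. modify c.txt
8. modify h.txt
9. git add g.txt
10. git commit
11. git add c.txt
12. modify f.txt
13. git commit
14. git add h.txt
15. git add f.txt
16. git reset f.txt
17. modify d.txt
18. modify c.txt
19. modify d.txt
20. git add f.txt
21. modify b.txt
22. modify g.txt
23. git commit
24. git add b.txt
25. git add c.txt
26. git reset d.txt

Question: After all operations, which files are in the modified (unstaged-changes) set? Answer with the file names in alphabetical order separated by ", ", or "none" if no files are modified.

After op 1 (modify e.txt): modified={e.txt} staged={none}
After op 2 (modify c.txt): modified={c.txt, e.txt} staged={none}
After op 3 (git add c.txt): modified={e.txt} staged={c.txt}
After op 4 (git add e.txt): modified={none} staged={c.txt, e.txt}
After op 5 (git add e.txt): modified={none} staged={c.txt, e.txt}
After op 6 (modify g.txt): modified={g.txt} staged={c.txt, e.txt}
After op 7 (modify c.txt): modified={c.txt, g.txt} staged={c.txt, e.txt}
After op 8 (modify h.txt): modified={c.txt, g.txt, h.txt} staged={c.txt, e.txt}
After op 9 (git add g.txt): modified={c.txt, h.txt} staged={c.txt, e.txt, g.txt}
After op 10 (git commit): modified={c.txt, h.txt} staged={none}
After op 11 (git add c.txt): modified={h.txt} staged={c.txt}
After op 12 (modify f.txt): modified={f.txt, h.txt} staged={c.txt}
After op 13 (git commit): modified={f.txt, h.txt} staged={none}
After op 14 (git add h.txt): modified={f.txt} staged={h.txt}
After op 15 (git add f.txt): modified={none} staged={f.txt, h.txt}
After op 16 (git reset f.txt): modified={f.txt} staged={h.txt}
After op 17 (modify d.txt): modified={d.txt, f.txt} staged={h.txt}
After op 18 (modify c.txt): modified={c.txt, d.txt, f.txt} staged={h.txt}
After op 19 (modify d.txt): modified={c.txt, d.txt, f.txt} staged={h.txt}
After op 20 (git add f.txt): modified={c.txt, d.txt} staged={f.txt, h.txt}
After op 21 (modify b.txt): modified={b.txt, c.txt, d.txt} staged={f.txt, h.txt}
After op 22 (modify g.txt): modified={b.txt, c.txt, d.txt, g.txt} staged={f.txt, h.txt}
After op 23 (git commit): modified={b.txt, c.txt, d.txt, g.txt} staged={none}
After op 24 (git add b.txt): modified={c.txt, d.txt, g.txt} staged={b.txt}
After op 25 (git add c.txt): modified={d.txt, g.txt} staged={b.txt, c.txt}
After op 26 (git reset d.txt): modified={d.txt, g.txt} staged={b.txt, c.txt}

Answer: d.txt, g.txt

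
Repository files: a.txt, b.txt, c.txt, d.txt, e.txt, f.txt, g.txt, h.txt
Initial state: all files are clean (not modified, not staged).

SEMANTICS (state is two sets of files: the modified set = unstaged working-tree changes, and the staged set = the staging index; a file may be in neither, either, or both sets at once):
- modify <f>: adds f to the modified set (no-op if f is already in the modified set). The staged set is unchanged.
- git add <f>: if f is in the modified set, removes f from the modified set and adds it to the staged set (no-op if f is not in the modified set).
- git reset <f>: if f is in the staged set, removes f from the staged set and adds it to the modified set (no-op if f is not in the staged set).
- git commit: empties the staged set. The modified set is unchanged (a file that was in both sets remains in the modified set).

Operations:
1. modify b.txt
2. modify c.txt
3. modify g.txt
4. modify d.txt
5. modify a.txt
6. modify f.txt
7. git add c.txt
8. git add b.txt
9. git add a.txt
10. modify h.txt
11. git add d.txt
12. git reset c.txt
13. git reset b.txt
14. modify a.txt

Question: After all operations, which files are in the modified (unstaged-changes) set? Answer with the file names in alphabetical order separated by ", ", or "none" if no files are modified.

After op 1 (modify b.txt): modified={b.txt} staged={none}
After op 2 (modify c.txt): modified={b.txt, c.txt} staged={none}
After op 3 (modify g.txt): modified={b.txt, c.txt, g.txt} staged={none}
After op 4 (modify d.txt): modified={b.txt, c.txt, d.txt, g.txt} staged={none}
After op 5 (modify a.txt): modified={a.txt, b.txt, c.txt, d.txt, g.txt} staged={none}
After op 6 (modify f.txt): modified={a.txt, b.txt, c.txt, d.txt, f.txt, g.txt} staged={none}
After op 7 (git add c.txt): modified={a.txt, b.txt, d.txt, f.txt, g.txt} staged={c.txt}
After op 8 (git add b.txt): modified={a.txt, d.txt, f.txt, g.txt} staged={b.txt, c.txt}
After op 9 (git add a.txt): modified={d.txt, f.txt, g.txt} staged={a.txt, b.txt, c.txt}
After op 10 (modify h.txt): modified={d.txt, f.txt, g.txt, h.txt} staged={a.txt, b.txt, c.txt}
After op 11 (git add d.txt): modified={f.txt, g.txt, h.txt} staged={a.txt, b.txt, c.txt, d.txt}
After op 12 (git reset c.txt): modified={c.txt, f.txt, g.txt, h.txt} staged={a.txt, b.txt, d.txt}
After op 13 (git reset b.txt): modified={b.txt, c.txt, f.txt, g.txt, h.txt} staged={a.txt, d.txt}
After op 14 (modify a.txt): modified={a.txt, b.txt, c.txt, f.txt, g.txt, h.txt} staged={a.txt, d.txt}

Answer: a.txt, b.txt, c.txt, f.txt, g.txt, h.txt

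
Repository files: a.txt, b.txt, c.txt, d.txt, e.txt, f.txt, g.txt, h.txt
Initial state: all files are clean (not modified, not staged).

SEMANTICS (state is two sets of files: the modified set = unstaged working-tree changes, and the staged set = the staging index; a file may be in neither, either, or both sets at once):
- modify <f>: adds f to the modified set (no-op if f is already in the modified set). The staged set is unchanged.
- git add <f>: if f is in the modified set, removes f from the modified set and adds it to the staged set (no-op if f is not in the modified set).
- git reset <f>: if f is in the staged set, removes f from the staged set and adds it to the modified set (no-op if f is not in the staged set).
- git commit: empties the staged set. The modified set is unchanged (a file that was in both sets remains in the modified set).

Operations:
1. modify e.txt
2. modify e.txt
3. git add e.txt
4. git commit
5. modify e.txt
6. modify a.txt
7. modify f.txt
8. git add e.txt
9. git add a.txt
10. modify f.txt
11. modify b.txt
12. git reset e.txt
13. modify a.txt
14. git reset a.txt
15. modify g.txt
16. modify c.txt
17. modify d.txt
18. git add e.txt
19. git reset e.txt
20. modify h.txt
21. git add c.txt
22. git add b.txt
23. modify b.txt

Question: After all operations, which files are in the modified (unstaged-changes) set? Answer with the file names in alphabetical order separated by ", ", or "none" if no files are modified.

Answer: a.txt, b.txt, d.txt, e.txt, f.txt, g.txt, h.txt

Derivation:
After op 1 (modify e.txt): modified={e.txt} staged={none}
After op 2 (modify e.txt): modified={e.txt} staged={none}
After op 3 (git add e.txt): modified={none} staged={e.txt}
After op 4 (git commit): modified={none} staged={none}
After op 5 (modify e.txt): modified={e.txt} staged={none}
After op 6 (modify a.txt): modified={a.txt, e.txt} staged={none}
After op 7 (modify f.txt): modified={a.txt, e.txt, f.txt} staged={none}
After op 8 (git add e.txt): modified={a.txt, f.txt} staged={e.txt}
After op 9 (git add a.txt): modified={f.txt} staged={a.txt, e.txt}
After op 10 (modify f.txt): modified={f.txt} staged={a.txt, e.txt}
After op 11 (modify b.txt): modified={b.txt, f.txt} staged={a.txt, e.txt}
After op 12 (git reset e.txt): modified={b.txt, e.txt, f.txt} staged={a.txt}
After op 13 (modify a.txt): modified={a.txt, b.txt, e.txt, f.txt} staged={a.txt}
After op 14 (git reset a.txt): modified={a.txt, b.txt, e.txt, f.txt} staged={none}
After op 15 (modify g.txt): modified={a.txt, b.txt, e.txt, f.txt, g.txt} staged={none}
After op 16 (modify c.txt): modified={a.txt, b.txt, c.txt, e.txt, f.txt, g.txt} staged={none}
After op 17 (modify d.txt): modified={a.txt, b.txt, c.txt, d.txt, e.txt, f.txt, g.txt} staged={none}
After op 18 (git add e.txt): modified={a.txt, b.txt, c.txt, d.txt, f.txt, g.txt} staged={e.txt}
After op 19 (git reset e.txt): modified={a.txt, b.txt, c.txt, d.txt, e.txt, f.txt, g.txt} staged={none}
After op 20 (modify h.txt): modified={a.txt, b.txt, c.txt, d.txt, e.txt, f.txt, g.txt, h.txt} staged={none}
After op 21 (git add c.txt): modified={a.txt, b.txt, d.txt, e.txt, f.txt, g.txt, h.txt} staged={c.txt}
After op 22 (git add b.txt): modified={a.txt, d.txt, e.txt, f.txt, g.txt, h.txt} staged={b.txt, c.txt}
After op 23 (modify b.txt): modified={a.txt, b.txt, d.txt, e.txt, f.txt, g.txt, h.txt} staged={b.txt, c.txt}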